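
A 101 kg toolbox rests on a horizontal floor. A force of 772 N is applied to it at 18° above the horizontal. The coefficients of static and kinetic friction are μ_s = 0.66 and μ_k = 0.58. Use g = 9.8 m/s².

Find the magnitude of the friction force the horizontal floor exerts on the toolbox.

Vertical equilibrium gives N = m g − P sin α = 751.2 N.
Horizontally, friction must balance P cos α = 734.2 N.
μ_s N = 0.66 × 751.2 = 495.8 N.
734.2 > 495.8 N → the toolbox slides; f = μ_k N = 0.58×751.2 = 436 N.

f ≈ 436 N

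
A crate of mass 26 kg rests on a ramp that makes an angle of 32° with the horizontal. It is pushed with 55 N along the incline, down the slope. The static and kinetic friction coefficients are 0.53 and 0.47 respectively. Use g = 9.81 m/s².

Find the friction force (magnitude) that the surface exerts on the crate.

f ≈ 102 N (up the incline)

Perpendicular to the surface, N = m g cos θ = 26·9.81·cos 32° = 216.3 N.
The friction needed for equilibrium is m g sin θ + P = 135.2 + 55 = 190.2 N, measured positive up-slope.
Static friction can supply at most μ_s N = 114.6 N.
|190.2| exceeds 114.6 N, so the crate slips down-slope; friction is kinetic, f = μ_k N = 0.47×216.3 = 102 N.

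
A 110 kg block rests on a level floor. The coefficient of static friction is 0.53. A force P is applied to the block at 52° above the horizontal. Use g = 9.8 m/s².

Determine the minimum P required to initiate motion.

P ≈ 553 N

N = m g − P sin α (the pull lifts the block).
At impending slip, P cos α = μ_s N = μ_s (m g − P sin α).
Solving: P (cos α + μ_s sin α) = μ_s m g → P = 0.53×1080/(cos 52° + 0.53 sin 52°) = 571/1.033 = 553 N.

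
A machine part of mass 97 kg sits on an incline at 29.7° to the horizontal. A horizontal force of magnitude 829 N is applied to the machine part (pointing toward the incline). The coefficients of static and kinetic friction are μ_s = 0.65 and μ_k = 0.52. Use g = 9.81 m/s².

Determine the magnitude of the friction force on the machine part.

The horizontal push has a component P sin θ into the surface, so N = m g cos θ + P sin θ = 826.6 + 410.7 = 1237 N.
Parallel to the incline: P cos θ − m g sin θ = 720.1 − 471.5 = 248.6 N; the friction needed to balance this is 248.6 N acting down the slope.
The limit of static friction is μ_s N = 804.2 N.
|f_req| = 248.6 ≤ 804.2 N → the machine part is in equilibrium; friction equals the required value.

f ≈ 249 N (down the incline)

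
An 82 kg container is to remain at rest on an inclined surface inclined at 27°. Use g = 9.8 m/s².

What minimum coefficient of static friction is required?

μ_s,min ≈ 0.51

At the slip threshold m g sin θ = μ_s m g cos θ, so μ_s,min = tan θ.
μ_s,min = tan 27° = 0.51.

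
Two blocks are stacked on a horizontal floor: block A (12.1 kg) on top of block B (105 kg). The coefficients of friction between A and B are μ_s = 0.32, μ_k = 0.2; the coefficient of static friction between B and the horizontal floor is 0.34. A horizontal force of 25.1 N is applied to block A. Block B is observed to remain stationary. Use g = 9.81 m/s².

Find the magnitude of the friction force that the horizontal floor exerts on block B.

The normal force B exerts on A is simply A's weight, N₁ = 118.7 N.
Maximum static friction on A from B: μ_s N₁ = 0.32×118.7 = 37.98 N.
Since P = 25.1 N ≤ 37.98 N, A does not slip on B; friction on A equals P = 25.1 N.
By Newton's third law B feels 25.1 N forward from A. With B stationary, the floor's static friction on B balances it: f₂ = 25.1 N (well within μ_s(m_A+m_B)g = 390.6 N).

f ≈ 25.1 N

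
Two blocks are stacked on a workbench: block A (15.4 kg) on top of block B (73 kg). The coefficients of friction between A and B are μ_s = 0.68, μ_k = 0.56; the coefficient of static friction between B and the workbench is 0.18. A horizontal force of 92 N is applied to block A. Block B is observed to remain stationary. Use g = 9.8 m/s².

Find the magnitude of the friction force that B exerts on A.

f ≈ 92 N

The normal force B exerts on A is simply A's weight, N₁ = 150.9 N.
Maximum static friction on A from B: μ_s N₁ = 0.68×150.9 = 102.6 N.
Since P = 92 N ≤ 102.6 N, A does not slip on B; friction on A equals P = 92 N.
B experiences an equal 92 N forward from A (third law). B is in equilibrium, so the floor supplies f₂ = 92 N of static friction (limit μ_s(m_A+m_B)g = 155.9 N, not exceeded).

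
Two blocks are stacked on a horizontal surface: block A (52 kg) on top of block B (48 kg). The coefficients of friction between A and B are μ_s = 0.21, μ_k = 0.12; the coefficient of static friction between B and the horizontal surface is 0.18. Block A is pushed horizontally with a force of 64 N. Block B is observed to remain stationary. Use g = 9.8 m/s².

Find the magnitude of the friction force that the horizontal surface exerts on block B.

Normal force at the A–B interface: N₁ = m_A g = 509.6 N.
So the A–B interface can sustain at most μ_s N₁ = 107 N of static friction.
Since P = 64 N ≤ 107 N, A does not slip on B; friction on A equals P = 64 N.
B experiences an equal 64 N forward from A (third law). B is in equilibrium, so the floor supplies f₂ = 64 N of static friction (limit μ_s(m_A+m_B)g = 176.4 N, not exceeded).

f ≈ 64 N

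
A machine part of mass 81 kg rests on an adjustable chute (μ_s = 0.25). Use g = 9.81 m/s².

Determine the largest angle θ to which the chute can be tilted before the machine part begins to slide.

θ_max ≈ 14°

At the slip threshold, m g sin θ = μ_s · m g cos θ, so tan θ = μ_s.
θ_max = arctan(0.25) = 14°.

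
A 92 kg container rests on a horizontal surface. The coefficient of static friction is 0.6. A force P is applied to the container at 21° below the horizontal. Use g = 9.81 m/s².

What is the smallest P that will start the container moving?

P ≈ 754 N

N = m g + P sin α (the push presses the container into the horizontal surface).
At impending slip, P cos α = μ_s N = μ_s (m g + P sin α).
Solving: P (cos α − μ_s sin α) = μ_s m g → P = 0.6×903/(cos 21° − 0.6 sin 21°) = 542/0.7186 = 754 N.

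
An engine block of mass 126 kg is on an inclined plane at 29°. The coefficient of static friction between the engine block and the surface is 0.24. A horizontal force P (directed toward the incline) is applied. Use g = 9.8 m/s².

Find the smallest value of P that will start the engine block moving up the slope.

At impending motion up the slope, friction acts down-slope at its limit: f = μ_s N.
Perpendicular to the incline: N = m g cos θ + P sin θ.
Along the incline: P cos θ = m g sin θ + μ_s N = m g sin θ + μ_s (m g cos θ + P sin θ).
Solving, P (cos θ − μ_s sin θ) = m g (sin θ + μ_s cos θ), so P = 126×9.8×(sin 29° + 0.24 cos 29°)/(cos 29° − 0.24 sin 29°) = 1230×0.6947/0.7583 = 1130 N.

P ≈ 1130 N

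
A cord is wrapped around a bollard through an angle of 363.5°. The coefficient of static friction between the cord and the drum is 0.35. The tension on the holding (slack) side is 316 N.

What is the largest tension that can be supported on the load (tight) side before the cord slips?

At impending slip the capstan equation gives T₂/T₁ = e^{μβ} with β in radians.
β = 363.5° × π/180 = 6.344 rad.
e^{μβ} = e^{0.35×6.344} = 9.212.
T₂ = T₁ · e^{μβ} = 316 × 9.212 = 2910 N.

T_max ≈ 2910 N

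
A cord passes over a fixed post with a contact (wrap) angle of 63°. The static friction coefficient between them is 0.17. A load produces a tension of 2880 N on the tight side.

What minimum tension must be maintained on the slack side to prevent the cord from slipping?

Capstan equation at impending slip: T_tight/T_slack = e^{μβ}.
β = 63° = 1.1 rad; e^{μβ} = e^{0.17×1.1} = 1.206.
T_slack = T_tight / e^{μβ} = 2880 / 1.206 = 2390 N.

T_min ≈ 2390 N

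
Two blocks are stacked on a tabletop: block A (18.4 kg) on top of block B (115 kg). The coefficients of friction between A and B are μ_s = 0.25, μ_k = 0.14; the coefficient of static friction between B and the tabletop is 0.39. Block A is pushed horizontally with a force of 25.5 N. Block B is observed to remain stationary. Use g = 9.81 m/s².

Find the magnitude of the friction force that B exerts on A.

Normal force at the A–B interface: N₁ = m_A g = 180.5 N.
So the A–B interface can sustain at most μ_s N₁ = 45.13 N of static friction.
P = 25.5 N is within that limit, so A and B move together (both at rest); the A–B friction is simply f₁ = P = 25.5 N.
By Newton's third law B feels 25.5 N forward from A. With B stationary, the floor's static friction on B balances it: f₂ = 25.5 N (well within μ_s(m_A+m_B)g = 510.4 N).

f ≈ 25.5 N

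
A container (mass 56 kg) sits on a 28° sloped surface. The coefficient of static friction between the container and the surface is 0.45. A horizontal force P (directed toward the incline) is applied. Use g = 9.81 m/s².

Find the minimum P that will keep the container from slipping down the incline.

The container tends to slide down (tan θ > μ_s), so at the point of impending slip friction acts up-slope at its limit: f = μ_s N.
Perpendicular to the incline: N = m g cos θ + P sin θ.
Along the incline: P cos θ + μ_s N = m g sin θ, i.e. P cos θ + μ_s (m g cos θ + P sin θ) = m g sin θ.
Solving, P (cos θ + μ_s sin θ) = m g (sin θ − μ_s cos θ), so P = 549×0.07215/1.094 = 36.2 N.

P_min ≈ 36.2 N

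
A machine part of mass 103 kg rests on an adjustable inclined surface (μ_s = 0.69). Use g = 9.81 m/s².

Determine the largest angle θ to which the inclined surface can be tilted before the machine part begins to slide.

θ_max ≈ 34.6°

At the slip threshold, m g sin θ = μ_s · m g cos θ, so tan θ = μ_s.
θ_max = arctan(0.69) = 34.6°.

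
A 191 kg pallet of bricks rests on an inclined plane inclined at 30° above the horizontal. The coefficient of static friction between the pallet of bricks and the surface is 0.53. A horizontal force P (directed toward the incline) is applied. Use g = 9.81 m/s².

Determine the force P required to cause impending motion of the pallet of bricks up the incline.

At impending motion up the slope, friction acts down-slope at its limit: f = μ_s N.
Perpendicular to the incline: N = m g cos θ + P sin θ.
Along the incline: P cos θ = m g sin θ + μ_s N = m g sin θ + μ_s (m g cos θ + P sin θ).
Solving, P (cos θ − μ_s sin θ) = m g (sin θ + μ_s cos θ), so P = 191×9.81×(sin 30° + 0.53 cos 30°)/(cos 30° − 0.53 sin 30°) = 1870×0.959/0.601 = 2990 N.

P ≈ 2990 N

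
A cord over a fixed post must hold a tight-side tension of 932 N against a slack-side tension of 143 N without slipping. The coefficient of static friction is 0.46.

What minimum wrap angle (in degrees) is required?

T₂/T₁ = e^{μβ} → β = ln(T₂/T₁)/μ.
β = ln(932/143)/0.46 = 1.874/0.46 = 4.075 rad.
In degrees: β = 4.075 × 180/π = 233°.

β_min ≈ 233°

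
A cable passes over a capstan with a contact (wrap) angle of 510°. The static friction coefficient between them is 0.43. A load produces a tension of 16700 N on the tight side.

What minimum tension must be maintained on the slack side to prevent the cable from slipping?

Capstan equation at impending slip: T_tight/T_slack = e^{μβ}.
β = 510° = 8.901 rad; e^{μβ} = e^{0.43×8.901} = 45.95.
T_slack = T_tight / e^{μβ} = 16700 / 45.95 = 363 N.

T_min ≈ 363 N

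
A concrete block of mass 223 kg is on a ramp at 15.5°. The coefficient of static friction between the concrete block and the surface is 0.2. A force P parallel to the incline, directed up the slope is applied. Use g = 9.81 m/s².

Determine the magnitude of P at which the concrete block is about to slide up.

At impending motion up the slope, friction acts down-slope at its limit: f = μ_s N.
P is parallel to the surface, so N = m g cos θ = 2110 N.
Along the incline: P = m g sin θ + μ_s N = 585 + 0.2×2110 = 1010 N.

P ≈ 1010 N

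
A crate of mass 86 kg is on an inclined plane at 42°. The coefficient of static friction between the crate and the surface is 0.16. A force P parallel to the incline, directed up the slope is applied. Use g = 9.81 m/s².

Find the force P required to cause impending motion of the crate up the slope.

At impending motion up the slope, friction acts down-slope at its limit: f = μ_s N.
P is parallel to the surface, so N = m g cos θ = 627 N.
Along the incline: P = m g sin θ + μ_s N = 565 + 0.16×627 = 665 N.

P ≈ 665 N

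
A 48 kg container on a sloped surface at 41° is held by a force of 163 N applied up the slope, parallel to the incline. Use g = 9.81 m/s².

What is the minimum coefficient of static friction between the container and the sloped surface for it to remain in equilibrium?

N = m g cos θ = 355.4 N.
Friction must make up the shortfall along the incline: f = m g sin θ − P = 308.9 − 163 = 145.9 N.
At the threshold f = μ_s N, so μ_s,min = 145.9/355.4 = 0.411.

μ_s,min ≈ 0.411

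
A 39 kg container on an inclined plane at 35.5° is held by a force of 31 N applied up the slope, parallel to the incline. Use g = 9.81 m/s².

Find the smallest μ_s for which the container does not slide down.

μ_s,min ≈ 0.614

N = m g cos θ = 311.5 N.
Friction must make up the shortfall along the incline: f = m g sin θ − P = 222.2 − 31 = 191.2 N.
At the threshold f = μ_s N, so μ_s,min = 191.2/311.5 = 0.614.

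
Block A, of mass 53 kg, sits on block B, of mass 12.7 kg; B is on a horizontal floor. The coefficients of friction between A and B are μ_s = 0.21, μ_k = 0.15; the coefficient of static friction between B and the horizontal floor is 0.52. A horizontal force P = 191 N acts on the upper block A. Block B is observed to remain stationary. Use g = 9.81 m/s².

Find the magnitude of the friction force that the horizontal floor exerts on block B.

f ≈ 78 N

The normal force B exerts on A is simply A's weight, N₁ = 519.9 N.
So the A–B interface can sustain at most μ_s N₁ = 109.2 N of static friction.
Since P = 191 N > 109.2 N, A slides on B; the A–B friction is kinetic: f₁ = μ_k N₁ = 0.15×519.9 = 78 N.
B experiences an equal 78 N forward from A (third law). B is in equilibrium, so the floor supplies f₂ = 78 N of static friction (limit μ_s(m_A+m_B)g = 335.1 N, not exceeded).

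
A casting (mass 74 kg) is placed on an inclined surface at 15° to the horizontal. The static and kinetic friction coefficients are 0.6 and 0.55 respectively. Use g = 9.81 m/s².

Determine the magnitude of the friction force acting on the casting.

Perpendicular to the surface, N = m g cos θ = 74·9.81·cos 15° = 701.2 N.
Along the slope the weight component is m g sin θ = 187.9 N; friction must supply exactly this, acting up-slope.
Maximum static friction available: μ_s N = 0.6 × 701.2 = 420.7 N.
Since |187.9| ≤ 420.7 N, static friction is sufficient; f equals the required value, not μ_s N.

f ≈ 188 N (up the incline)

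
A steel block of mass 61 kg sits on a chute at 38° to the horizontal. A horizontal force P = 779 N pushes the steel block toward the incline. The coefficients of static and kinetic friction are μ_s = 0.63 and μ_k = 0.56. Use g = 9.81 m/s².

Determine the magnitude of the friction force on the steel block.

Resolve perpendicular to the incline: N = m g cos θ + P sin θ = 61×9.81×cos 38° + 779×sin 38° = 951.2 N.
Along the incline, the net driving force (taking up-slope positive) is P cos θ − m g sin θ = 613.9 − 368.4 = 245.4 N, so equilibrium requires friction f = -245.4 N (down-slope).
The limit of static friction is μ_s N = 599.2 N.
Since 245.4 N is within the 599.2 N limit, the steel block stays put and friction is exactly 245 N.

f ≈ 245 N (down the incline)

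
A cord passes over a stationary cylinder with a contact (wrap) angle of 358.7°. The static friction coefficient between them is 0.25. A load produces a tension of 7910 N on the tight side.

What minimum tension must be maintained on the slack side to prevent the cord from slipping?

T_min ≈ 1650 N

Capstan equation at impending slip: T_tight/T_slack = e^{μβ}.
β = 358.7° = 6.26 rad; e^{μβ} = e^{0.25×6.26} = 4.783.
T_slack = T_tight / e^{μβ} = 7910 / 4.783 = 1650 N.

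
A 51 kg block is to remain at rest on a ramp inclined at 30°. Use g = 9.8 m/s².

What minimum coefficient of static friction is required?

At the slip threshold m g sin θ = μ_s m g cos θ, so μ_s,min = tan θ.
μ_s,min = tan 30° = 0.577.

μ_s,min ≈ 0.577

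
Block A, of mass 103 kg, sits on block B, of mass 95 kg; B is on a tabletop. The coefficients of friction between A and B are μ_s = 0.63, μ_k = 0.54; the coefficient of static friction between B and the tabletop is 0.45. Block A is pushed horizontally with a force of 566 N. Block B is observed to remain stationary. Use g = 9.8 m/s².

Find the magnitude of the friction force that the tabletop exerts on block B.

f ≈ 566 N

Normal force at the A–B interface: N₁ = m_A g = 1009 N.
So the A–B interface can sustain at most μ_s N₁ = 635.9 N of static friction.
Since P = 566 N ≤ 635.9 N, A does not slip on B; friction on A equals P = 566 N.
By Newton's third law B feels 566 N forward from A. With B stationary, the floor's static friction on B balances it: f₂ = 566 N (well within μ_s(m_A+m_B)g = 873.2 N).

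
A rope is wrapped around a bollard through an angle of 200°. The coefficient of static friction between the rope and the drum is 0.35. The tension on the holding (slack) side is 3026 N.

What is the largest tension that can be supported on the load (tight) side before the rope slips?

At impending slip the capstan equation gives T₂/T₁ = e^{μβ} with β in radians.
β = 200° × π/180 = 3.491 rad.
e^{μβ} = e^{0.35×3.491} = 3.393.
T₂ = T₁ · e^{μβ} = 3026 × 3.393 = 10300 N.

T_max ≈ 10300 N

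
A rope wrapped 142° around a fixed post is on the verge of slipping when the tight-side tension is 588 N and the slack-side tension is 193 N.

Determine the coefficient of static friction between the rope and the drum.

μ ≈ 0.45

T₂/T₁ = e^{μβ} → μ = ln(T₂/T₁)/β.
β = 142° = 2.478 rad.
μ = ln(588/193)/2.478 = ln(3.047)/2.478 = 0.45.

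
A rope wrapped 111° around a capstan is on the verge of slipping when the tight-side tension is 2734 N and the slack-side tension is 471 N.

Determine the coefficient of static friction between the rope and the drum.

μ ≈ 0.908

T₂/T₁ = e^{μβ} → μ = ln(T₂/T₁)/β.
β = 111° = 1.937 rad.
μ = ln(2734/471)/1.937 = ln(5.805)/1.937 = 0.908.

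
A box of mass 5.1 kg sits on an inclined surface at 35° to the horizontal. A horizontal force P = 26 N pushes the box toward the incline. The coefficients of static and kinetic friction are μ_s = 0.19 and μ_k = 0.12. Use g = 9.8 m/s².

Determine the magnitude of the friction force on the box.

The horizontal push has a component P sin θ into the surface, so N = m g cos θ + P sin θ = 40.94 + 14.91 = 55.85 N.
Parallel to the incline: P cos θ − m g sin θ = 21.3 − 28.67 = -7.369 N; the friction needed to balance this is 7.369 N acting up the slope.
Maximum static friction: μ_s N = 0.19 × 55.85 = 10.61 N.
|f_req| = 7.369 ≤ 10.61 N → the box is in equilibrium; friction equals the required value.

f ≈ 7.37 N (up the incline)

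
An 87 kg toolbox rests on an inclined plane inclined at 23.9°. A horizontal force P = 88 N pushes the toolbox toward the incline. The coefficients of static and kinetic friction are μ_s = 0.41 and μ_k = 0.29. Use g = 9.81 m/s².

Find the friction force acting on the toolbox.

Normal direction: N = m g cos θ + P sin θ = 815.9 N.
Parallel to the incline: P cos θ − m g sin θ = 80.45 − 345.8 = -265.3 N; the friction needed to balance this is 265.3 N acting up the slope.
The limit of static friction is μ_s N = 334.5 N.
Since 265.3 N is within the 334.5 N limit, the toolbox stays put and friction is exactly 265 N.

f ≈ 265 N (up the incline)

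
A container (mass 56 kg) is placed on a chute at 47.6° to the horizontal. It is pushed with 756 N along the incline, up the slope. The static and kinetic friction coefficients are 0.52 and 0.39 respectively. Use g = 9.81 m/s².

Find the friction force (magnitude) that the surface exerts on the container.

f ≈ 144 N (down the incline)

Perpendicular to the surface, N = m g cos θ = 56·9.81·cos 47.6° = 370.4 N.
The friction needed for equilibrium is m g sin θ − P = 405.7 − 756 = -350.3 N, measured positive up-slope.
Static friction can supply at most μ_s N = 192.6 N.
|-350.3| exceeds 192.6 N, so the container slips up-slope; friction is kinetic, f = μ_k N = 0.39×370.4 = 144 N.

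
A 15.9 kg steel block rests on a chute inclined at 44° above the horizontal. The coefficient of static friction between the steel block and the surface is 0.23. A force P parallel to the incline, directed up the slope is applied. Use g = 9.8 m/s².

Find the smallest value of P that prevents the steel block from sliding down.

The steel block tends to slide down (tan θ > μ_s), so at the point of impending slip friction acts up-slope at its limit: f = μ_s N.
P is parallel to the surface, so N = m g cos θ = 112 N.
Along the incline: P + μ_s N = m g sin θ, so P = 108 − 0.23×112 = 82.5 N.

P_min ≈ 82.5 N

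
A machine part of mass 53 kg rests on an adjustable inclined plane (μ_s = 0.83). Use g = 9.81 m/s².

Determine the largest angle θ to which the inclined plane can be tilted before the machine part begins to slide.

θ_max ≈ 39.7°

At the slip threshold, m g sin θ = μ_s · m g cos θ, so tan θ = μ_s.
θ_max = arctan(0.83) = 39.7°.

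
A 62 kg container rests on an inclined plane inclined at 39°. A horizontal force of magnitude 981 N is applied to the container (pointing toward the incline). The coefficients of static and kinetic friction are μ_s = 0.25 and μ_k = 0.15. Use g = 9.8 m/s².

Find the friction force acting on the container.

f ≈ 163 N (down the incline)

The horizontal push has a component P sin θ into the surface, so N = m g cos θ + P sin θ = 472.2 + 617.4 = 1090 N.
Parallel to the incline: P cos θ − m g sin θ = 762.4 − 382.4 = 380 N; the friction needed to balance this is 380 N acting down the slope.
The limit of static friction is μ_s N = 272.4 N.
The required 380 N exceeds the static limit, so the container slides up-slope and f = μ_k N = 0.15×1090 = 163 N.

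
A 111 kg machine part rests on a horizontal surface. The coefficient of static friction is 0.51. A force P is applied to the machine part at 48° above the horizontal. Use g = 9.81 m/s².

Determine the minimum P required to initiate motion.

P ≈ 530 N

N = m g − P sin α (the pull lifts the machine part).
At impending slip, P cos α = μ_s N = μ_s (m g − P sin α).
Solving: P (cos α + μ_s sin α) = μ_s m g → P = 0.51×1090/(cos 48° + 0.51 sin 48°) = 555/1.048 = 530 N.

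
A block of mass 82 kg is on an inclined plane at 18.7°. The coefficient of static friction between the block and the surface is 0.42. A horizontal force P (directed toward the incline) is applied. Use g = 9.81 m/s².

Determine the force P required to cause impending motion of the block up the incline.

At impending motion up the slope, friction acts down-slope at its limit: f = μ_s N.
Perpendicular to the incline: N = m g cos θ + P sin θ.
Along the incline: P cos θ = m g sin θ + μ_s N = m g sin θ + μ_s (m g cos θ + P sin θ).
Solving, P (cos θ − μ_s sin θ) = m g (sin θ + μ_s cos θ), so P = 82×9.81×(sin 18.7° + 0.42 cos 18.7°)/(cos 18.7° − 0.42 sin 18.7°) = 804×0.7184/0.8126 = 711 N.

P ≈ 711 N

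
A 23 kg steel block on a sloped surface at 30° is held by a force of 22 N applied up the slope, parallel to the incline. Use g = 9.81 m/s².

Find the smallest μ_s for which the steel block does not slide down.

μ_s,min ≈ 0.465

N = m g cos θ = 195.4 N.
Friction must make up the shortfall along the incline: f = m g sin θ − P = 112.8 − 22 = 90.81 N.
At the threshold f = μ_s N, so μ_s,min = 90.81/195.4 = 0.465.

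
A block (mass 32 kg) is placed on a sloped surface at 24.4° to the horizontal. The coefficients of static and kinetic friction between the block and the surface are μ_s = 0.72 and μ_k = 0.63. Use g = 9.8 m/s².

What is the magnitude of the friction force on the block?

Normal force: N = m g cos θ = 32 × 9.8 × cos 24.4° = 285.6 N.
For equilibrium along the incline, friction must balance the weight component: f = m g sin θ = 129.5 N up the slope.
Maximum static friction available: μ_s N = 0.72 × 285.6 = 205.6 N.
Since |129.5| ≤ 205.6 N, no slip — friction simply equals what equilibrium demands.

f ≈ 130 N (up the incline)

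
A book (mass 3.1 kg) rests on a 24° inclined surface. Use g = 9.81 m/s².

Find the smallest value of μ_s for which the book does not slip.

At the slip threshold m g sin θ = μ_s m g cos θ, so μ_s,min = tan θ.
μ_s,min = tan 24° = 0.445.

μ_s,min ≈ 0.445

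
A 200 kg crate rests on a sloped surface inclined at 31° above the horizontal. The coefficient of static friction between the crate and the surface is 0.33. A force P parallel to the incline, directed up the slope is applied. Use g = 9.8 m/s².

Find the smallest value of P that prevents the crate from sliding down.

P_min ≈ 455 N

The crate tends to slide down (tan θ > μ_s), so at the point of impending slip friction acts up-slope at its limit: f = μ_s N.
P is parallel to the surface, so N = m g cos θ = 1680 N.
Along the incline: P + μ_s N = m g sin θ, so P = 1010 − 0.33×1680 = 455 N.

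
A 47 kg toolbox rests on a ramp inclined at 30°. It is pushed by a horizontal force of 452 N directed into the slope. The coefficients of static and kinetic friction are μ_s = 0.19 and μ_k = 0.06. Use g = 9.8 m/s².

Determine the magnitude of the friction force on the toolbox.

The horizontal push has a component P sin θ into the surface, so N = m g cos θ + P sin θ = 398.9 + 226 = 624.9 N.
Along the incline, the net driving force (taking up-slope positive) is P cos θ − m g sin θ = 391.4 − 230.3 = 161.1 N, so equilibrium requires friction f = -161.1 N (down-slope).
Maximum static friction: μ_s N = 0.19 × 624.9 = 118.7 N.
The required 161.1 N exceeds the static limit, so the toolbox slides up-slope and f = μ_k N = 0.06×624.9 = 37.5 N.

f ≈ 37.5 N (down the incline)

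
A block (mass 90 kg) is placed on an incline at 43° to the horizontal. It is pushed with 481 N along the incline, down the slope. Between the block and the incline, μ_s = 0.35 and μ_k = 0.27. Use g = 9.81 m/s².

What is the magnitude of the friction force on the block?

f ≈ 174 N (up the incline)

Normal force: N = m g cos θ = 90 × 9.81 × cos 43° = 645.7 N.
The friction needed for equilibrium is m g sin θ + P = 602.1 + 481 = 1083 N, measured positive up-slope.
Static friction can supply at most μ_s N = 226 N.
Since |1083| > 226 N, static friction cannot hold it; the block slides down the incline and kinetic friction applies: f = μ_k N = 0.27 × 645.7 = 174 N.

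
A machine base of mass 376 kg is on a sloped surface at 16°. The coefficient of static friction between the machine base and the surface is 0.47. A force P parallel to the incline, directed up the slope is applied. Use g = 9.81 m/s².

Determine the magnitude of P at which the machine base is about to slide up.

P ≈ 2680 N

At impending motion up the slope, friction acts down-slope at its limit: f = μ_s N.
P is parallel to the surface, so N = m g cos θ = 3550 N.
Along the incline: P = m g sin θ + μ_s N = 1020 + 0.47×3550 = 2680 N.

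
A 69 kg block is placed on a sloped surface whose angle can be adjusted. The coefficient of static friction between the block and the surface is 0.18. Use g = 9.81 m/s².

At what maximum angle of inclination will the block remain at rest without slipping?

At the slip threshold, m g sin θ = μ_s · m g cos θ, so tan θ = μ_s.
θ_max = arctan(0.18) = 10.2°.

θ_max ≈ 10.2°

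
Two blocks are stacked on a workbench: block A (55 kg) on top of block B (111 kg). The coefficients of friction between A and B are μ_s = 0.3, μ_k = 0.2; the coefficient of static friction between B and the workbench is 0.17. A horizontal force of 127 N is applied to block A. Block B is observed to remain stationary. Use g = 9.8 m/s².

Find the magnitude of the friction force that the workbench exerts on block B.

f ≈ 127 N

Normal force at the A–B interface: N₁ = m_A g = 539 N.
Maximum static friction on A from B: μ_s N₁ = 0.3×539 = 161.7 N.
Since P = 127 N ≤ 161.7 N, A does not slip on B; friction on A equals P = 127 N.
By Newton's third law B feels 127 N forward from A. With B stationary, the floor's static friction on B balances it: f₂ = 127 N (well within μ_s(m_A+m_B)g = 276.6 N).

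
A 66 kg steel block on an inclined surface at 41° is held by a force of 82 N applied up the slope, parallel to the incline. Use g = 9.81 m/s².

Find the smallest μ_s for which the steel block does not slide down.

N = m g cos θ = 488.6 N.
Friction must make up the shortfall along the incline: f = m g sin θ − P = 424.8 − 82 = 342.8 N.
At the threshold f = μ_s N, so μ_s,min = 342.8/488.6 = 0.701.

μ_s,min ≈ 0.701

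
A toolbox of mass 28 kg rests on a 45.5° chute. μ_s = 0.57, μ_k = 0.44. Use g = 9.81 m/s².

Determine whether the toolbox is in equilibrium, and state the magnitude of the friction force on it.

f ≈ 84.7 N

N = m g cos θ = 193 N.
Down-slope weight component: m g sin θ = 196 N.
μ_s N = 110 N.
196 > 110 N, so it slides; kinetic friction f = μ_k N = 0.44×193 = 84.7 N.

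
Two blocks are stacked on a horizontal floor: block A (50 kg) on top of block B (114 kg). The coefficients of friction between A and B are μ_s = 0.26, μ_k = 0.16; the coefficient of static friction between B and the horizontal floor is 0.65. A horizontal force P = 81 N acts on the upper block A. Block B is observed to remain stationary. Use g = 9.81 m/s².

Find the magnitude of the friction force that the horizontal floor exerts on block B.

Normal force at the A–B interface: N₁ = m_A g = 490.5 N.
Maximum static friction on A from B: μ_s N₁ = 0.26×490.5 = 127.5 N.
Since P = 81 N ≤ 127.5 N, A does not slip on B; friction on A equals P = 81 N.
By Newton's third law B feels 81 N forward from A. With B stationary, the floor's static friction on B balances it: f₂ = 81 N (well within μ_s(m_A+m_B)g = 1046 N).

f ≈ 81 N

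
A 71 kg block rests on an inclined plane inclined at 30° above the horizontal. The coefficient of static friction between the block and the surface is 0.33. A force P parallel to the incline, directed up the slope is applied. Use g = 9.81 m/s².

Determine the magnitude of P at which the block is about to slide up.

At impending motion up the slope, friction acts down-slope at its limit: f = μ_s N.
P is parallel to the surface, so N = m g cos θ = 603 N.
Along the incline: P = m g sin θ + μ_s N = 348 + 0.33×603 = 547 N.

P ≈ 547 N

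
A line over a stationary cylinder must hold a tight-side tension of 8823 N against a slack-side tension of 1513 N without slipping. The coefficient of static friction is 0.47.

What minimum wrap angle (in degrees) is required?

β_min ≈ 215°

T₂/T₁ = e^{μβ} → β = ln(T₂/T₁)/μ.
β = ln(8823/1513)/0.47 = 1.763/0.47 = 3.752 rad.
In degrees: β = 3.752 × 180/π = 215°.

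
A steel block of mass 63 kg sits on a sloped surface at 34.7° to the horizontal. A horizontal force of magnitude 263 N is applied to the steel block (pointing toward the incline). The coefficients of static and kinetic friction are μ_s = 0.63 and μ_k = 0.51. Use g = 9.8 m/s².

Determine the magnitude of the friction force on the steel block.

f ≈ 135 N (up the incline)

Resolve perpendicular to the incline: N = m g cos θ + P sin θ = 63×9.8×cos 34.7° + 263×sin 34.7° = 657.3 N.
Along the incline, the net driving force (taking up-slope positive) is P cos θ − m g sin θ = 216.2 − 351.5 = -135.2 N, so equilibrium requires friction f = 135.2 N (up-slope).
Maximum static friction: μ_s N = 0.63 × 657.3 = 414.1 N.
|f_req| = 135.2 ≤ 414.1 N → the steel block is in equilibrium; friction equals the required value.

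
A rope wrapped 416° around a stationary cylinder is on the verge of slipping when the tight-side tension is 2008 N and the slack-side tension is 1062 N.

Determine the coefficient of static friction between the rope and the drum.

μ ≈ 0.0877

T₂/T₁ = e^{μβ} → μ = ln(T₂/T₁)/β.
β = 416° = 7.261 rad.
μ = ln(2008/1062)/7.261 = ln(1.891)/7.261 = 0.0877.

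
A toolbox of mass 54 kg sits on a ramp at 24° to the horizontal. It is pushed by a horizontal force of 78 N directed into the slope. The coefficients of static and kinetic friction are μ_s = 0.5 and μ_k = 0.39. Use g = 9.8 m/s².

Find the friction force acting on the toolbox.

Normal direction: N = m g cos θ + P sin θ = 515.2 N.
Along the incline, the net driving force (taking up-slope positive) is P cos θ − m g sin θ = 71.26 − 215.2 = -144 N, so equilibrium requires friction f = 144 N (up-slope).
Maximum static friction: μ_s N = 0.5 × 515.2 = 257.6 N.
|f_req| = 144 ≤ 257.6 N → the toolbox is in equilibrium; friction equals the required value.

f ≈ 144 N (up the incline)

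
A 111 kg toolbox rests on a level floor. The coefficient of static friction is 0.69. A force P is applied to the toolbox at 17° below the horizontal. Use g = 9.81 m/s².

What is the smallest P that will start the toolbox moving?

P ≈ 996 N

N = m g + P sin α (the push presses the toolbox into the level floor).
At impending slip, P cos α = μ_s N = μ_s (m g + P sin α).
Solving: P (cos α − μ_s sin α) = μ_s m g → P = 0.69×1090/(cos 17° − 0.69 sin 17°) = 751/0.7546 = 996 N.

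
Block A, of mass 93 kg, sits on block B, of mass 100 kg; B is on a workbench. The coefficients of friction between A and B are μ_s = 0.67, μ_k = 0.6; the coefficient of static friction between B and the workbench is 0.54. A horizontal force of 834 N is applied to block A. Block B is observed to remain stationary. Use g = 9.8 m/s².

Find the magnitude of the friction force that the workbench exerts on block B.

f ≈ 547 N

Normal force at the A–B interface: N₁ = m_A g = 911.4 N.
So the A–B interface can sustain at most μ_s N₁ = 610.6 N of static friction.
P = 834 N exceeds that limit, so A slips over B and the interface friction becomes kinetic: f₁ = μ_k N₁ = 0.6×911.4 = 547 N.
B experiences an equal 547 N forward from A (third law). B is in equilibrium, so the floor supplies f₂ = 547 N of static friction (limit μ_s(m_A+m_B)g = 1021 N, not exceeded).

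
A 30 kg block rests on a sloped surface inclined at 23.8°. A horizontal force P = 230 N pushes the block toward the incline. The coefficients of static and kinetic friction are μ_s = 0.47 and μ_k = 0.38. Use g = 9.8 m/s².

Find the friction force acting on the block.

f ≈ 91.8 N (down the incline)

Resolve perpendicular to the incline: N = m g cos θ + P sin θ = 30×9.8×cos 23.8° + 230×sin 23.8° = 361.8 N.
Along the incline, the net driving force (taking up-slope positive) is P cos θ − m g sin θ = 210.4 − 118.6 = 91.8 N, so equilibrium requires friction f = -91.8 N (down-slope).
Maximum static friction: μ_s N = 0.47 × 361.8 = 170.1 N.
|f_req| = 91.8 ≤ 170.1 N → the block is in equilibrium; friction equals the required value.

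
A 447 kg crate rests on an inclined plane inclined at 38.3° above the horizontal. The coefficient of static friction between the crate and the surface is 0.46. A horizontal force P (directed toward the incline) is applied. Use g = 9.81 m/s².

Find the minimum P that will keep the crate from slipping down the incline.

The crate tends to slide down (tan θ > μ_s), so at the point of impending slip friction acts up-slope at its limit: f = μ_s N.
Perpendicular to the incline: N = m g cos θ + P sin θ.
Along the incline: P cos θ + μ_s N = m g sin θ, i.e. P cos θ + μ_s (m g cos θ + P sin θ) = m g sin θ.
Solving, P (cos θ + μ_s sin θ) = m g (sin θ − μ_s cos θ), so P = 4390×0.2588/1.07 = 1060 N.

P_min ≈ 1060 N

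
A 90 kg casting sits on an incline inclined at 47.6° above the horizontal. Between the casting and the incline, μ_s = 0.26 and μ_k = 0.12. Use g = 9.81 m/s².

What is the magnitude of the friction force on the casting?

f ≈ 71.4 N (up the incline)

Perpendicular to the surface, N = m g cos θ = 90·9.81·cos 47.6° = 595.3 N.
For equilibrium along the incline, friction must balance the weight component: f = m g sin θ = 652 N up the slope.
Maximum static friction available: μ_s N = 0.26 × 595.3 = 154.8 N.
Since |652| > 154.8 N, static friction cannot hold it; the casting slides down the incline and kinetic friction applies: f = μ_k N = 0.12 × 595.3 = 71.4 N.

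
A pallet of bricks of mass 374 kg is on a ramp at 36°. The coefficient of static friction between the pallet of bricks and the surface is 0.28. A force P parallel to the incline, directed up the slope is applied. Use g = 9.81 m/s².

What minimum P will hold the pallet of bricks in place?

The pallet of bricks tends to slide down (tan θ > μ_s), so at the point of impending slip friction acts up-slope at its limit: f = μ_s N.
P is parallel to the surface, so N = m g cos θ = 2970 N.
Along the incline: P + μ_s N = m g sin θ, so P = 2160 − 0.28×2970 = 1330 N.

P_min ≈ 1330 N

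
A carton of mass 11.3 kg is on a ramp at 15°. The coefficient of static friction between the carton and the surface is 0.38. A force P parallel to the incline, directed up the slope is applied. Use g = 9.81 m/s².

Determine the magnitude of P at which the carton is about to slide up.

At impending motion up the slope, friction acts down-slope at its limit: f = μ_s N.
P is parallel to the surface, so N = m g cos θ = 107 N.
Along the incline: P = m g sin θ + μ_s N = 28.7 + 0.38×107 = 69.4 N.

P ≈ 69.4 N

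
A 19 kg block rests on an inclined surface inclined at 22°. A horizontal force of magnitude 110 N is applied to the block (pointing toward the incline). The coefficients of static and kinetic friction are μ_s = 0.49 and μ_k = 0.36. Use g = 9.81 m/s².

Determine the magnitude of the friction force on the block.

f ≈ 32.2 N (down the incline)

The horizontal push has a component P sin θ into the surface, so N = m g cos θ + P sin θ = 172.8 + 41.21 = 214 N.
Parallel to the incline: P cos θ − m g sin θ = 102 − 69.82 = 32.17 N; the friction needed to balance this is 32.17 N acting down the slope.
Maximum static friction: μ_s N = 0.49 × 214 = 104.9 N.
|f_req| = 32.17 ≤ 104.9 N → the block is in equilibrium; friction equals the required value.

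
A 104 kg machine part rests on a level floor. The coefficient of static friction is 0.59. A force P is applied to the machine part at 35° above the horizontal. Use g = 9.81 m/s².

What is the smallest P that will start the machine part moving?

N = m g − P sin α (the pull lifts the machine part).
At impending slip, P cos α = μ_s N = μ_s (m g − P sin α).
Solving: P (cos α + μ_s sin α) = μ_s m g → P = 0.59×1020/(cos 35° + 0.59 sin 35°) = 602/1.158 = 520 N.

P ≈ 520 N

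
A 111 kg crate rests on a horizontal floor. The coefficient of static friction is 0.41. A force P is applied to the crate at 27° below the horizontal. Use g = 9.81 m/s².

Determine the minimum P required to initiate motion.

P ≈ 633 N

N = m g + P sin α (the push presses the crate into the horizontal floor).
At impending slip, P cos α = μ_s N = μ_s (m g + P sin α).
Solving: P (cos α − μ_s sin α) = μ_s m g → P = 0.41×1090/(cos 27° − 0.41 sin 27°) = 446/0.7049 = 633 N.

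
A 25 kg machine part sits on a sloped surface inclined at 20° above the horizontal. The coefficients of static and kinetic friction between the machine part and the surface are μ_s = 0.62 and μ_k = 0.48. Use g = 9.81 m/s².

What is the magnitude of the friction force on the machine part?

f ≈ 83.9 N (up the incline)

The normal reaction is N = m g cos θ = 230.5 N.
For equilibrium along the incline, friction must balance the weight component: f = m g sin θ = 83.88 N up the slope.
The static-friction ceiling is μ_s N = 0.62 × 230.5 = 142.9 N.
Since |83.88| ≤ 142.9 N, the machine part remains in static equilibrium and friction takes exactly the required value.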